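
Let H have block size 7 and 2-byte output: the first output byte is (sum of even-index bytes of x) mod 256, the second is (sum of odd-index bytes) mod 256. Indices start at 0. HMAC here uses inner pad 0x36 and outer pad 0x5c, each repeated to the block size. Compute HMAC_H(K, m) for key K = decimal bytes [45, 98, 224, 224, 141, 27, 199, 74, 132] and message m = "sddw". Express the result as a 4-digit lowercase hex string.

a103

Key decimal bytes [45, 98, 224, 224, 141, 27, 199, 74, 132] = 2d 62 e0 e0 8d 1b c7 4a 84 is 9 bytes > B = 7, so hash it first: H(key) = e5 a7, then zero-pad to 7 bytes: K' = e5 a7 00 00 00 00 00.
K' ⊕ ipad = d3 91 36 36 36 36 36.  K' ⊕ opad = b9 fb 5c 5c 5c 5c 5c.
Inner input = (K'⊕ipad) ∥ m = d3 91 36 36 36 36 36 ∥ 73 64 64 77.
Inner hash: even-index sum = 592 mod 256 = 80; odd-index sum = 468 mod 256 = 212 → 50 d4.
Outer input = (K'⊕opad) ∥ inner = b9 fb 5c 5c 5c 5c 5c ∥ 50 d4.
Outer hash (tag): even-index sum = 673 mod 256 = 161; odd-index sum = 515 mod 256 = 3 → a1 03.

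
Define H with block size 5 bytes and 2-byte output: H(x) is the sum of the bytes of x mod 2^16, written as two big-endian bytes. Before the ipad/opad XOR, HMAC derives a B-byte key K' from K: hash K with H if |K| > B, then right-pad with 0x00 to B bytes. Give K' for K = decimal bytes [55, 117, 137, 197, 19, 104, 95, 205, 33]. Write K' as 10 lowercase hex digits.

|K| = 9 > B = 5, so first hash the key.
H(K): sum = 55+117+137+197+19+104+95+205+33 = 962 → 03 c2.
Zero-pad H(K) = 03 c2 to 5 bytes: K' = 03 c2 00 00 00.

03c2000000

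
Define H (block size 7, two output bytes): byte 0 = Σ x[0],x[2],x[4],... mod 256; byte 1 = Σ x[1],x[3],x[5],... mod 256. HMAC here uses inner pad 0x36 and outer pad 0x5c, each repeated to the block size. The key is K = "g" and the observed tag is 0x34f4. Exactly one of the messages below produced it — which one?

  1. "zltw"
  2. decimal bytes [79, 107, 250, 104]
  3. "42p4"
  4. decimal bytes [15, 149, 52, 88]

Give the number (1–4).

Key "g" = 67 is 1 byte ≤ B = 7; zero-pad to 7 bytes: K' = 67 00 00 00 00 00 00.
K' ⊕ ipad = 51 36 36 36 36 36 36; K' ⊕ opad = 3b 5c 5c 5c 5c 5c 5c.
m1: inner = H(51 36 36 36 36 36 36 7a 6c 74 77) = d6 90; tag = H(3b 5c 5c 5c 5c 5c 5c d6 90) = dfea
m2: inner = H(51 36 36 36 36 36 36 4f 6b fa 68) = c6 eb; tag = H(3b 5c 5c 5c 5c 5c 5c c6 eb) = 3ada
m3: inner = H(51 36 36 36 36 36 36 34 32 70 34) = 59 46; tag = H(3b 5c 5c 5c 5c 5c 5c 59 46) = 956d
m4: inner = H(51 36 36 36 36 36 36 0f 95 34 58) = e0 e5; tag = H(3b 5c 5c 5c 5c 5c 5c e0 e5) = 34f4 ← matches

4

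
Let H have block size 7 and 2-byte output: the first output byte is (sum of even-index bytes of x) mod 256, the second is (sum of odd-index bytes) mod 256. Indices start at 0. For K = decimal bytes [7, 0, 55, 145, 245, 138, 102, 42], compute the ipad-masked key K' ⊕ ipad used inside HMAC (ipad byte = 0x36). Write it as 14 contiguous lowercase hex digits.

Key decimal bytes [7, 0, 55, 145, 245, 138, 102, 42] = 07 00 37 91 f5 8a 66 2a is 8 bytes > B = 7, so hash it first: H(key) = 99 45, then zero-pad to 7 bytes: K' = 99 45 00 00 00 00 00.
XOR each byte with 0x36: 99⊕36=af, 45⊕36=73, 00⊕36=36, 00⊕36=36, 00⊕36=36, 00⊕36=36, 00⊕36=36.

af733636363636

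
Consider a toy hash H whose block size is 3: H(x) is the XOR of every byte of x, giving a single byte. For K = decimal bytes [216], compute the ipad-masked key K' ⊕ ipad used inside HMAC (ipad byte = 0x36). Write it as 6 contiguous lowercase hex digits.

Key decimal bytes [216] = d8 is 1 byte ≤ B = 3; zero-pad to 3 bytes: K' = d8 00 00.
XOR each byte with 0x36: d8⊕36=ee, 00⊕36=36, 00⊕36=36.

ee3636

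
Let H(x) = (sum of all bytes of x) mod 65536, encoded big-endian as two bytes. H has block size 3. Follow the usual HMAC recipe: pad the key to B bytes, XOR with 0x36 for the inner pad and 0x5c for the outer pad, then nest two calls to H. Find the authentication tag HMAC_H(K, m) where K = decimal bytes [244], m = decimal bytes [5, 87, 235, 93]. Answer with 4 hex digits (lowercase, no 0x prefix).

0234

Key decimal bytes [244] = f4 is 1 byte ≤ B = 3; zero-pad to 3 bytes: K' = f4 00 00.
K' ⊕ ipad = c2 36 36.  K' ⊕ opad = a8 5c 5c.
Inner input = (K'⊕ipad) ∥ m = c2 36 36 ∥ 05 57 eb 5d.
Inner hash: sum = 194+54+54+5+87+235+93 = 722 → 02 d2.
Outer input = (K'⊕opad) ∥ inner = a8 5c 5c ∥ 02 d2.
Outer hash (tag): sum = 168+92+92+2+210 = 564 → 02 34.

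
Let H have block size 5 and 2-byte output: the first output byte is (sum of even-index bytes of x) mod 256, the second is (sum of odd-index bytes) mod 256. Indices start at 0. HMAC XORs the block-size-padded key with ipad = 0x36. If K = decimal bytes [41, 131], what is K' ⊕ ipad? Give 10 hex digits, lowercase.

Key decimal bytes [41, 131] = 29 83 is 2 bytes ≤ B = 5; zero-pad to 5 bytes: K' = 29 83 00 00 00.
XOR each byte with 0x36: 29⊕36=1f, 83⊕36=b5, 00⊕36=36, 00⊕36=36, 00⊕36=36.

1fb5363636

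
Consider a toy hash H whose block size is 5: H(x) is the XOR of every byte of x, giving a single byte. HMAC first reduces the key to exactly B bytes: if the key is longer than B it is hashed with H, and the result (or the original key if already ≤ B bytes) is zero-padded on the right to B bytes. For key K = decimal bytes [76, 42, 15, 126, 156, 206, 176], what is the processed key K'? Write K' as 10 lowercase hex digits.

|K| = 7 > B = 5, so first hash the key.
H(K): XOR 4c⊕2a⊕0f⊕7e⊕9c⊕ce⊕b0 = f5.
Zero-pad H(K) = f5 to 5 bytes: K' = f5 00 00 00 00.

f500000000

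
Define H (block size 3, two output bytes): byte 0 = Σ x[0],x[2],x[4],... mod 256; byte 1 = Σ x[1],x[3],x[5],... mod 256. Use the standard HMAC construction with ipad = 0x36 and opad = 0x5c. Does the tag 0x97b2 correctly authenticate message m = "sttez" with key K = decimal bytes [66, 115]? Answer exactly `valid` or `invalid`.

invalid

Key decimal bytes [66, 115] = 42 73 is 2 bytes ≤ B = 3; zero-pad to 3 bytes: K' = 42 73 00.
K' ⊕ ipad = 74 45 36; K' ⊕ opad = 1e 2f 5c.
Inner hash: even-index sum = 387 mod 256 = 131; odd-index sum = 422 mod 256 = 166 → 83 a6.
Outer hash (recomputed tag): even-index sum = 288 mod 256 = 32; odd-index sum = 178 mod 256 = 178 → 20 b2.
Recomputed tag = 20b2; claimed = 97b2 → mismatch.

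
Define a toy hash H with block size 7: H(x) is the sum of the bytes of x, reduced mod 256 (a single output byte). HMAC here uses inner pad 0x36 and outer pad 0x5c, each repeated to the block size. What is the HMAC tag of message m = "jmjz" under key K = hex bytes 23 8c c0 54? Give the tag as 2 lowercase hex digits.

Key hex bytes 23 8c c0 54 is 4 bytes ≤ B = 7; zero-pad to 7 bytes: K' = 23 8c c0 54 00 00 00.
K' ⊕ ipad = 15 ba f6 62 36 36 36.  K' ⊕ opad = 7f d0 9c 08 5c 5c 5c.
Inner input = (K'⊕ipad) ∥ m = 15 ba f6 62 36 36 36 ∥ 6a 6d 6a 7a.
Inner hash: sum = 21+186+246+98+54+54+54+106+109+106+122 = 1156; mod 256 = 132 → 84.
Outer input = (K'⊕opad) ∥ inner = 7f d0 9c 08 5c 5c 5c ∥ 84.
Outer hash (tag): sum = 127+208+156+8+92+92+92+132 = 907; mod 256 = 139 → 8b.

8b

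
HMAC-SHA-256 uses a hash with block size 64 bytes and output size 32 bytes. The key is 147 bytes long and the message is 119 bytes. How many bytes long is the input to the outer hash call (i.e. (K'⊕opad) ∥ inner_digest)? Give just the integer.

Key is 147 > 64 bytes, so it is hashed to 32 bytes then zero-padded to 64: |K'| = 64.
Outer input = (K'⊕opad) ∥ H(inner) → 64 + 32 = 96 bytes.

96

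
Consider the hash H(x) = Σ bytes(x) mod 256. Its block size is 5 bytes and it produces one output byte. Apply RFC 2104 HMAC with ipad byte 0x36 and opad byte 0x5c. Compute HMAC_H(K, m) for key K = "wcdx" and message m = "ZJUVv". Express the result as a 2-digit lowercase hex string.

Key "wcdx" = 77 63 64 78 is 4 bytes ≤ B = 5; zero-pad to 5 bytes: K' = 77 63 64 78 00.
K' ⊕ ipad = 41 55 52 4e 36.  K' ⊕ opad = 2b 3f 38 24 5c.
Inner input = (K'⊕ipad) ∥ m = 41 55 52 4e 36 ∥ 5a 4a 55 56 76.
Inner hash: sum = 65+85+82+78+54+90+74+85+86+118 = 817; mod 256 = 49 → 31.
Outer input = (K'⊕opad) ∥ inner = 2b 3f 38 24 5c ∥ 31.
Outer hash (tag): sum = 43+63+56+36+92+49 = 339; mod 256 = 83 → 53.

53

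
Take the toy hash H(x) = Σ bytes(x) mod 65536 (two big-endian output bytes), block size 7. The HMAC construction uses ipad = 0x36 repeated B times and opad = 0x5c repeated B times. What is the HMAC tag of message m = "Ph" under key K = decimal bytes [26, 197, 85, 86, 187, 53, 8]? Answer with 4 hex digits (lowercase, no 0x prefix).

Key decimal bytes [26, 197, 85, 86, 187, 53, 8] = 1a c5 55 56 bb 35 08 is exactly B = 7 bytes: K' = 1a c5 55 56 bb 35 08.
K' ⊕ ipad = 2c f3 63 60 8d 03 3e.  K' ⊕ opad = 46 99 09 0a e7 69 54.
Inner input = (K'⊕ipad) ∥ m = 2c f3 63 60 8d 03 3e ∥ 50 68.
Inner hash: sum = 44+243+99+96+141+3+62+80+104 = 872 → 03 68.
Outer input = (K'⊕opad) ∥ inner = 46 99 09 0a e7 69 54 ∥ 03 68.
Outer hash (tag): sum = 70+153+9+10+231+105+84+3+104 = 769 → 03 01.

0301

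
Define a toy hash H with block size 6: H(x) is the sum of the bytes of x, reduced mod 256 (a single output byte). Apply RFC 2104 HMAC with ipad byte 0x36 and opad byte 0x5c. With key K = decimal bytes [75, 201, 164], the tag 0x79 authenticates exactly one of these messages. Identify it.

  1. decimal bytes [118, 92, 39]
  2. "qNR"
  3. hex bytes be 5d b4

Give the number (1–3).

Key decimal bytes [75, 201, 164] = 4b c9 a4 is 3 bytes ≤ B = 6; zero-pad to 6 bytes: K' = 4b c9 a4 00 00 00.
K' ⊕ ipad = 7d ff 92 36 36 36; K' ⊕ opad = 17 95 f8 5c 5c 5c.
m1: inner = H(7d ff 92 36 36 36 76 5c 27) = a9; tag = H(17 95 f8 5c 5c 5c a9) = 61
m2: inner = H(7d ff 92 36 36 36 71 4e 52) = c1; tag = H(17 95 f8 5c 5c 5c c1) = 79 ← matches
m3: inner = H(7d ff 92 36 36 36 be 5d b4) = 7f; tag = H(17 95 f8 5c 5c 5c 7f) = 37

2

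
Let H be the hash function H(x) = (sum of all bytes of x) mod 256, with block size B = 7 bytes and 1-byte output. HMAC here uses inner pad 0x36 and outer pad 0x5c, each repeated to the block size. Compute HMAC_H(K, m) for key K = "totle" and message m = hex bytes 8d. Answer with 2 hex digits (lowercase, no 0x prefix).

Key "totle" = 74 6f 74 6c 65 is 5 bytes ≤ B = 7; zero-pad to 7 bytes: K' = 74 6f 74 6c 65 00 00.
K' ⊕ ipad = 42 59 42 5a 53 36 36.  K' ⊕ opad = 28 33 28 30 39 5c 5c.
Inner input = (K'⊕ipad) ∥ m = 42 59 42 5a 53 36 36 ∥ 8d.
Inner hash: sum = 66+89+66+90+83+54+54+141 = 643; mod 256 = 131 → 83.
Outer input = (K'⊕opad) ∥ inner = 28 33 28 30 39 5c 5c ∥ 83.
Outer hash (tag): sum = 40+51+40+48+57+92+92+131 = 551; mod 256 = 39 → 27.

27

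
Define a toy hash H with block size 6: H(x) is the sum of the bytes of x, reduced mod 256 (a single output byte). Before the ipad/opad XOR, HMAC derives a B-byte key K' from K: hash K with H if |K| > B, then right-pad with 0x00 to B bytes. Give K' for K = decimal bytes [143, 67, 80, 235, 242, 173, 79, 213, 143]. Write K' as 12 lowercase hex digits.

|K| = 9 > B = 6, so first hash the key.
H(K): sum = 143+67+80+235+242+173+79+213+143 = 1375; mod 256 = 95 → 5f.
Zero-pad H(K) = 5f to 6 bytes: K' = 5f 00 00 00 00 00.

5f0000000000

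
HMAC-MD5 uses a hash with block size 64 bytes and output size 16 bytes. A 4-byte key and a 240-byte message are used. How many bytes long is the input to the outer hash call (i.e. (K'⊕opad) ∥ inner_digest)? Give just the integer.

80

Key is 4 ≤ 64 bytes, zero-padded: |K'| = 64.
Outer input = (K'⊕opad) ∥ H(inner) → 64 + 16 = 80 bytes.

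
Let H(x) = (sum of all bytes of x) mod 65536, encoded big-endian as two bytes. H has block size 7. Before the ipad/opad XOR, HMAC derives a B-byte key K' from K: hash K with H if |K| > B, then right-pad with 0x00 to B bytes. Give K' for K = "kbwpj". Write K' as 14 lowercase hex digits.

6b6277706a0000

Key "kbwpj" = 6b 62 77 70 6a is 5 bytes ≤ B = 7; zero-pad to 7 bytes: K' = 6b 62 77 70 6a 00 00.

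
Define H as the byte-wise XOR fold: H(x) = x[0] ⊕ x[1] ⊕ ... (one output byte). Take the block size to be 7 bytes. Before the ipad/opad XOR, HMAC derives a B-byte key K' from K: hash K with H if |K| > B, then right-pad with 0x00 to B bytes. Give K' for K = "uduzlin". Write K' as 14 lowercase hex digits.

7564757a6c696e

Key "uduzlin" = 75 64 75 7a 6c 69 6e is exactly B = 7 bytes: K' = 75 64 75 7a 6c 69 6e.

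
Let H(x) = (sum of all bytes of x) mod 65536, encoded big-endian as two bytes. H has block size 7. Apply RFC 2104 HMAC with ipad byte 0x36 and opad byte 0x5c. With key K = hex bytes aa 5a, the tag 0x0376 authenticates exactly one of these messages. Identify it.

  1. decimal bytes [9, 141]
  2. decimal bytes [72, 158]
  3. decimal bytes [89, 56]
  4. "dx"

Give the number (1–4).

Key hex bytes aa 5a is 2 bytes ≤ B = 7; zero-pad to 7 bytes: K' = aa 5a 00 00 00 00 00.
K' ⊕ ipad = 9c 6c 36 36 36 36 36; K' ⊕ opad = f6 06 5c 5c 5c 5c 5c.
m1: inner = H(9c 6c 36 36 36 36 36 09 8d) = 02 ac; tag = H(f6 06 5c 5c 5c 5c 5c 02 ac) = 0376 ← matches
m2: inner = H(9c 6c 36 36 36 36 36 48 9e) = 02 fc; tag = H(f6 06 5c 5c 5c 5c 5c 02 fc) = 03c6
m3: inner = H(9c 6c 36 36 36 36 36 59 38) = 02 a7; tag = H(f6 06 5c 5c 5c 5c 5c 02 a7) = 0371
m4: inner = H(9c 6c 36 36 36 36 36 64 78) = 02 f2; tag = H(f6 06 5c 5c 5c 5c 5c 02 f2) = 03bc

1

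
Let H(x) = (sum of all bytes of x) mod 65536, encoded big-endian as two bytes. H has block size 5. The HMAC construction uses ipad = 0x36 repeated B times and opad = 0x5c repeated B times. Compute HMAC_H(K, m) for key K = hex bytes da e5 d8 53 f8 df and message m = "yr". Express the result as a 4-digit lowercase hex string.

Key hex bytes da e5 d8 53 f8 df is 6 bytes > B = 5, so hash it first: H(key) = 04 c1, then zero-pad to 5 bytes: K' = 04 c1 00 00 00.
K' ⊕ ipad = 32 f7 36 36 36.  K' ⊕ opad = 58 9d 5c 5c 5c.
Inner input = (K'⊕ipad) ∥ m = 32 f7 36 36 36 ∥ 79 72.
Inner hash: sum = 50+247+54+54+54+121+114 = 694 → 02 b6.
Outer input = (K'⊕opad) ∥ inner = 58 9d 5c 5c 5c ∥ 02 b6.
Outer hash (tag): sum = 88+157+92+92+92+2+182 = 705 → 02 c1.

02c1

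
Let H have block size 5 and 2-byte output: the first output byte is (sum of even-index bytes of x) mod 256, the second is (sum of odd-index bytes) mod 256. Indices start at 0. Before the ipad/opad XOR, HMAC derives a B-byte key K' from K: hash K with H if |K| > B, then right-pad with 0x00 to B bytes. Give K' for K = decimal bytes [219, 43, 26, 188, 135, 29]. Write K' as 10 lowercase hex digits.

7c04000000

|K| = 6 > B = 5, so first hash the key.
H(K): even-index sum = 380 mod 256 = 124; odd-index sum = 260 mod 256 = 4 → 7c 04.
Zero-pad H(K) = 7c 04 to 5 bytes: K' = 7c 04 00 00 00.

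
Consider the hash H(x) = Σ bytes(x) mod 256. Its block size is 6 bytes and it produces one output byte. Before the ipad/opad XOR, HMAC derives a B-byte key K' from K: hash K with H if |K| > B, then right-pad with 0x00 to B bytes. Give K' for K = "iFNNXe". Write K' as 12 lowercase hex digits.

69464e4e5865

Key "iFNNXe" = 69 46 4e 4e 58 65 is exactly B = 6 bytes: K' = 69 46 4e 4e 58 65.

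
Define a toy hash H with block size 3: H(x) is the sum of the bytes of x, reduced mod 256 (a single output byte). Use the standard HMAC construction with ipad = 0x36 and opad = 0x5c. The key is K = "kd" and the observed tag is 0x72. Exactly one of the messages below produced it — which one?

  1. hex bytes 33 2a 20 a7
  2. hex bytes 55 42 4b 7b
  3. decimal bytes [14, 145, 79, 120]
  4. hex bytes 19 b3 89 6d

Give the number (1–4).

4

Key "kd" = 6b 64 is 2 bytes ≤ B = 3; zero-pad to 3 bytes: K' = 6b 64 00.
K' ⊕ ipad = 5d 52 36; K' ⊕ opad = 37 38 5c.
m1: inner = H(5d 52 36 33 2a 20 a7) = 09; tag = H(37 38 5c 09) = d4
m2: inner = H(5d 52 36 55 42 4b 7b) = 42; tag = H(37 38 5c 42) = 0d
m3: inner = H(5d 52 36 0e 91 4f 78) = 4b; tag = H(37 38 5c 4b) = 16
m4: inner = H(5d 52 36 19 b3 89 6d) = a7; tag = H(37 38 5c a7) = 72 ← matches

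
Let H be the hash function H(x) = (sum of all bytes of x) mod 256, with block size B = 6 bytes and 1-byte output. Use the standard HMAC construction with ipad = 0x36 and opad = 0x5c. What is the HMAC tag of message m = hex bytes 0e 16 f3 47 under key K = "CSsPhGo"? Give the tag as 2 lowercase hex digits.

Key "CSsPhGo" = 43 53 73 50 68 47 6f is 7 bytes > B = 6, so hash it first: H(key) = 77, then zero-pad to 6 bytes: K' = 77 00 00 00 00 00.
K' ⊕ ipad = 41 36 36 36 36 36.  K' ⊕ opad = 2b 5c 5c 5c 5c 5c.
Inner input = (K'⊕ipad) ∥ m = 41 36 36 36 36 36 ∥ 0e 16 f3 47.
Inner hash: sum = 65+54+54+54+54+54+14+22+243+71 = 685; mod 256 = 173 → ad.
Outer input = (K'⊕opad) ∥ inner = 2b 5c 5c 5c 5c 5c ∥ ad.
Outer hash (tag): sum = 43+92+92+92+92+92+173 = 676; mod 256 = 164 → a4.

a4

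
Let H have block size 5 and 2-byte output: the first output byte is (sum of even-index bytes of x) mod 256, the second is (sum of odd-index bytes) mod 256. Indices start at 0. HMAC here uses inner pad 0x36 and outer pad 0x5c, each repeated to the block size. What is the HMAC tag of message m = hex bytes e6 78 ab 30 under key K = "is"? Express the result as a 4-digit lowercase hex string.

f9fe

Key "is" = 69 73 is 2 bytes ≤ B = 5; zero-pad to 5 bytes: K' = 69 73 00 00 00.
K' ⊕ ipad = 5f 45 36 36 36.  K' ⊕ opad = 35 2f 5c 5c 5c.
Inner input = (K'⊕ipad) ∥ m = 5f 45 36 36 36 ∥ e6 78 ab 30.
Inner hash: even-index sum = 371 mod 256 = 115; odd-index sum = 524 mod 256 = 12 → 73 0c.
Outer input = (K'⊕opad) ∥ inner = 35 2f 5c 5c 5c ∥ 73 0c.
Outer hash (tag): even-index sum = 249 mod 256 = 249; odd-index sum = 254 mod 256 = 254 → f9 fe.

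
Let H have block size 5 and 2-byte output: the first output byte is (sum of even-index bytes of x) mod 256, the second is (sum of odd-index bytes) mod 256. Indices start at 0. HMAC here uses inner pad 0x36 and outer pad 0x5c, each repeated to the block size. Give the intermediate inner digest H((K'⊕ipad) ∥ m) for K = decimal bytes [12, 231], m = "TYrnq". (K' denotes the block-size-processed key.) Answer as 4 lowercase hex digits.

6d3e

Key decimal bytes [12, 231] = 0c e7 is 2 bytes ≤ B = 5; zero-pad to 5 bytes: K' = 0c e7 00 00 00.
K' ⊕ ipad = 3a d1 36 36 36.
Inner input = 3a d1 36 36 36 ∥ 54 59 72 6e 71.
Inner hash: even-index sum = 365 mod 256 = 109; odd-index sum = 574 mod 256 = 62 → 6d 3e.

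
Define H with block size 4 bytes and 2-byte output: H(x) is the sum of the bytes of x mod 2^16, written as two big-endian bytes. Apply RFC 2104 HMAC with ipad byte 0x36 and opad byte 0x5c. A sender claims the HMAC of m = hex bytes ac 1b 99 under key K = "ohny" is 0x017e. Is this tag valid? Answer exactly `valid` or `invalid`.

valid

Key "ohny" = 6f 68 6e 79 is exactly B = 4 bytes: K' = 6f 68 6e 79.
K' ⊕ ipad = 59 5e 58 4f; K' ⊕ opad = 33 34 32 25.
Inner hash: sum = 89+94+88+79+172+27+153 = 702 → 02 be.
Outer hash (recomputed tag): sum = 51+52+50+37+2+190 = 382 → 01 7e.
Recomputed tag = 017e; claimed = 017e → match.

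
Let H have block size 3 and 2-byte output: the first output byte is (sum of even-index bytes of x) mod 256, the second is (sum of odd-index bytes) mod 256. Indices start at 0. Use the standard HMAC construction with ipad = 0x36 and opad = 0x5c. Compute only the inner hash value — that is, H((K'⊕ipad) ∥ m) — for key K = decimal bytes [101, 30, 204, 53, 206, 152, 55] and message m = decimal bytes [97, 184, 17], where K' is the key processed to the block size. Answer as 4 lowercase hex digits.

ee4f

Key decimal bytes [101, 30, 204, 53, 206, 152, 55] = 65 1e cc 35 ce 98 37 is 7 bytes > B = 3, so hash it first: H(key) = 36 eb, then zero-pad to 3 bytes: K' = 36 eb 00.
K' ⊕ ipad = 00 dd 36.
Inner input = 00 dd 36 ∥ 61 b8 11.
Inner hash: even-index sum = 238 mod 256 = 238; odd-index sum = 335 mod 256 = 79 → ee 4f.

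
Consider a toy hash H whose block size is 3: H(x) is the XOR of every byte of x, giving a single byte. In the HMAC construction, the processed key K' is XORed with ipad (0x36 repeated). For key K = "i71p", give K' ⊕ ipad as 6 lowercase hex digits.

Key "i71p" = 69 37 31 70 is 4 bytes > B = 3, so hash it first: H(key) = 1f, then zero-pad to 3 bytes: K' = 1f 00 00.
XOR each byte with 0x36: 1f⊕36=29, 00⊕36=36, 00⊕36=36.

293636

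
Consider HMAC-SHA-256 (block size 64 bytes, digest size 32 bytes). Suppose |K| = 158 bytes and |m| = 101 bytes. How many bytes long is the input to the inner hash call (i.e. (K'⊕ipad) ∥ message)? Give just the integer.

165

Key is 158 > 64 bytes, so it is hashed to 32 bytes then zero-padded to 64: |K'| = 64.
Inner input = (K'⊕ipad) ∥ m → 64 + 101 = 165 bytes.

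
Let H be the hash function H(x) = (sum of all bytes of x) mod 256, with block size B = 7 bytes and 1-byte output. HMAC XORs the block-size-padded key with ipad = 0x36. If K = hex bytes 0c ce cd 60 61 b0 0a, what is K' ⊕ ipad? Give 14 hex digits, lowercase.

3af8fb5657863c

Key hex bytes 0c ce cd 60 61 b0 0a is exactly B = 7 bytes: K' = 0c ce cd 60 61 b0 0a.
XOR each byte with 0x36: 0c⊕36=3a, ce⊕36=f8, cd⊕36=fb, 60⊕36=56, 61⊕36=57, b0⊕36=86, 0a⊕36=3c.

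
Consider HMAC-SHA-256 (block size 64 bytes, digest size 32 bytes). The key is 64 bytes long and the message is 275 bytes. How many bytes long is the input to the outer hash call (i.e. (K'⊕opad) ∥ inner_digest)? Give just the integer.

Key is 64 ≤ 64 bytes, zero-padded: |K'| = 64.
Outer input = (K'⊕opad) ∥ H(inner) → 64 + 32 = 96 bytes.

96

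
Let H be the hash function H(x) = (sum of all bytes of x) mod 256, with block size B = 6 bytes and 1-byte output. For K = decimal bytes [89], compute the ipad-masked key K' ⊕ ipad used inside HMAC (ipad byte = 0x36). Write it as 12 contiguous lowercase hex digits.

Key decimal bytes [89] = 59 is 1 byte ≤ B = 6; zero-pad to 6 bytes: K' = 59 00 00 00 00 00.
XOR each byte with 0x36: 59⊕36=6f, 00⊕36=36, 00⊕36=36, 00⊕36=36, 00⊕36=36, 00⊕36=36.

6f3636363636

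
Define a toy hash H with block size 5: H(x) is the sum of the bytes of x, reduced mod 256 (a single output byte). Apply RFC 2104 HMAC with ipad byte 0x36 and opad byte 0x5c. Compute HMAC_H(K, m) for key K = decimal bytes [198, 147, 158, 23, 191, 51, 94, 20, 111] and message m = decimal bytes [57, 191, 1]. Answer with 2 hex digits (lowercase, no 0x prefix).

d5

Key decimal bytes [198, 147, 158, 23, 191, 51, 94, 20, 111] = c6 93 9e 17 bf 33 5e 14 6f is 9 bytes > B = 5, so hash it first: H(key) = e1, then zero-pad to 5 bytes: K' = e1 00 00 00 00.
K' ⊕ ipad = d7 36 36 36 36.  K' ⊕ opad = bd 5c 5c 5c 5c.
Inner input = (K'⊕ipad) ∥ m = d7 36 36 36 36 ∥ 39 bf 01.
Inner hash: sum = 215+54+54+54+54+57+191+1 = 680; mod 256 = 168 → a8.
Outer input = (K'⊕opad) ∥ inner = bd 5c 5c 5c 5c ∥ a8.
Outer hash (tag): sum = 189+92+92+92+92+168 = 725; mod 256 = 213 → d5.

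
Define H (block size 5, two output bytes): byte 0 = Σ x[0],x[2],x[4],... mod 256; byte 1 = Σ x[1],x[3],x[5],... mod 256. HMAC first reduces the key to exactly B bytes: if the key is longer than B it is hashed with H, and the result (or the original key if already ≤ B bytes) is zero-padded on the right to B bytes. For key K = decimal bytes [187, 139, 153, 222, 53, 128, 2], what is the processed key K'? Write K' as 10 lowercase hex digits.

|K| = 7 > B = 5, so first hash the key.
H(K): even-index sum = 395 mod 256 = 139; odd-index sum = 489 mod 256 = 233 → 8b e9.
Zero-pad H(K) = 8b e9 to 5 bytes: K' = 8b e9 00 00 00.

8be9000000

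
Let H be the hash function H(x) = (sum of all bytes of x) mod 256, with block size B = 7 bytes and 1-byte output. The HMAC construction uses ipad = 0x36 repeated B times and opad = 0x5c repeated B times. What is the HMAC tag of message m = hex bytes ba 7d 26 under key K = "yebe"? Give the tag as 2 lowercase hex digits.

Key "yebe" = 79 65 62 65 is 4 bytes ≤ B = 7; zero-pad to 7 bytes: K' = 79 65 62 65 00 00 00.
K' ⊕ ipad = 4f 53 54 53 36 36 36.  K' ⊕ opad = 25 39 3e 39 5c 5c 5c.
Inner input = (K'⊕ipad) ∥ m = 4f 53 54 53 36 36 36 ∥ ba 7d 26.
Inner hash: sum = 79+83+84+83+54+54+54+186+125+38 = 840; mod 256 = 72 → 48.
Outer input = (K'⊕opad) ∥ inner = 25 39 3e 39 5c 5c 5c ∥ 48.
Outer hash (tag): sum = 37+57+62+57+92+92+92+72 = 561; mod 256 = 49 → 31.

31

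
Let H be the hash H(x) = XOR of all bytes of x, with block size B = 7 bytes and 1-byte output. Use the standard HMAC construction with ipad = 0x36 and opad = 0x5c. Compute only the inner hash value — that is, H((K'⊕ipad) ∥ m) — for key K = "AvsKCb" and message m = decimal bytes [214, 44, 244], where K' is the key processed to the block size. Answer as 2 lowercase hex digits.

Key "AvsKCb" = 41 76 73 4b 43 62 is 6 bytes ≤ B = 7; zero-pad to 7 bytes: K' = 41 76 73 4b 43 62 00.
K' ⊕ ipad = 77 40 45 7d 75 54 36.
Inner input = 77 40 45 7d 75 54 36 ∥ d6 2c f4.
Inner hash: XOR 77⊕40⊕45⊕7d⊕75⊕54⊕36⊕d6⊕2c⊕f4 = 16.

16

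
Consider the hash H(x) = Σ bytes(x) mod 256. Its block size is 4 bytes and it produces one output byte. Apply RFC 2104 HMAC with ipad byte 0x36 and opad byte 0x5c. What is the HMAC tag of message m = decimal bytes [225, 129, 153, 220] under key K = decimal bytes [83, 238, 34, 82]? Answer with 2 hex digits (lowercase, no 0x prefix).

d9

Key decimal bytes [83, 238, 34, 82] = 53 ee 22 52 is exactly B = 4 bytes: K' = 53 ee 22 52.
K' ⊕ ipad = 65 d8 14 64.  K' ⊕ opad = 0f b2 7e 0e.
Inner input = (K'⊕ipad) ∥ m = 65 d8 14 64 ∥ e1 81 99 dc.
Inner hash: sum = 101+216+20+100+225+129+153+220 = 1164; mod 256 = 140 → 8c.
Outer input = (K'⊕opad) ∥ inner = 0f b2 7e 0e ∥ 8c.
Outer hash (tag): sum = 15+178+126+14+140 = 473; mod 256 = 217 → d9.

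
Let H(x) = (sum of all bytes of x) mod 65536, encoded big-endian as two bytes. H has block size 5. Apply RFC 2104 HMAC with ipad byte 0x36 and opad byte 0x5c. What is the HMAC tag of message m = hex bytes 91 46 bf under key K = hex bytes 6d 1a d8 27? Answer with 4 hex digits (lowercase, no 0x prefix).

0227

Key hex bytes 6d 1a d8 27 is 4 bytes ≤ B = 5; zero-pad to 5 bytes: K' = 6d 1a d8 27 00.
K' ⊕ ipad = 5b 2c ee 11 36.  K' ⊕ opad = 31 46 84 7b 5c.
Inner input = (K'⊕ipad) ∥ m = 5b 2c ee 11 36 ∥ 91 46 bf.
Inner hash: sum = 91+44+238+17+54+145+70+191 = 850 → 03 52.
Outer input = (K'⊕opad) ∥ inner = 31 46 84 7b 5c ∥ 03 52.
Outer hash (tag): sum = 49+70+132+123+92+3+82 = 551 → 02 27.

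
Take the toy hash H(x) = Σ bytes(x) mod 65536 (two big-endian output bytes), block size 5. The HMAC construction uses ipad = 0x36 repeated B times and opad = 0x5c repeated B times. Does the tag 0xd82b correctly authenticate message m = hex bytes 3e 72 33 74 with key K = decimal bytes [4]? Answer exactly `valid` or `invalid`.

Key decimal bytes [4] = 04 is 1 byte ≤ B = 5; zero-pad to 5 bytes: K' = 04 00 00 00 00.
K' ⊕ ipad = 32 36 36 36 36; K' ⊕ opad = 58 5c 5c 5c 5c.
Inner hash: sum = 50+54+54+54+54+62+114+51+116 = 609 → 02 61.
Outer hash (recomputed tag): sum = 88+92+92+92+92+2+97 = 555 → 02 2b.
Recomputed tag = 022b; claimed = d82b → mismatch.

invalid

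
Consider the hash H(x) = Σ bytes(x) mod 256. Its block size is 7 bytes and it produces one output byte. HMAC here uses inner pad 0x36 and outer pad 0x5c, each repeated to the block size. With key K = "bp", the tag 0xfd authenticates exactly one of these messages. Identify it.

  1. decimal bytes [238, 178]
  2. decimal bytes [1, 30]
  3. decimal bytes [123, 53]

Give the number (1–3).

Key "bp" = 62 70 is 2 bytes ≤ B = 7; zero-pad to 7 bytes: K' = 62 70 00 00 00 00 00.
K' ⊕ ipad = 54 46 36 36 36 36 36; K' ⊕ opad = 3e 2c 5c 5c 5c 5c 5c.
m1: inner = H(54 46 36 36 36 36 36 ee b2) = 48; tag = H(3e 2c 5c 5c 5c 5c 5c 48) = 7e
m2: inner = H(54 46 36 36 36 36 36 01 1e) = c7; tag = H(3e 2c 5c 5c 5c 5c 5c c7) = fd ← matches
m3: inner = H(54 46 36 36 36 36 36 7b 35) = 58; tag = H(3e 2c 5c 5c 5c 5c 5c 58) = 8e

2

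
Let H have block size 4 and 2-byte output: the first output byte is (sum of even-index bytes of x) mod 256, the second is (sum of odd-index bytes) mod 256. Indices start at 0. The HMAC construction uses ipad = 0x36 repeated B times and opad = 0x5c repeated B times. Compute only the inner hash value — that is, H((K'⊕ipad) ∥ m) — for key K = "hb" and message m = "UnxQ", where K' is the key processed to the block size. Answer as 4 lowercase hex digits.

6149

Key "hb" = 68 62 is 2 bytes ≤ B = 4; zero-pad to 4 bytes: K' = 68 62 00 00.
K' ⊕ ipad = 5e 54 36 36.
Inner input = 5e 54 36 36 ∥ 55 6e 78 51.
Inner hash: even-index sum = 353 mod 256 = 97; odd-index sum = 329 mod 256 = 73 → 61 49.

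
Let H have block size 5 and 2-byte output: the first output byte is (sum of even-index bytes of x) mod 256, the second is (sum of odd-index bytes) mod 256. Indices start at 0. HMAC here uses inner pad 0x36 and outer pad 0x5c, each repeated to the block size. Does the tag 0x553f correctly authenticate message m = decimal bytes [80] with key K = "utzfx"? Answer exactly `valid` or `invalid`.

Key "utzfx" = 75 74 7a 66 78 is exactly B = 5 bytes: K' = 75 74 7a 66 78.
K' ⊕ ipad = 43 42 4c 50 4e; K' ⊕ opad = 29 28 26 3a 24.
Inner hash: even-index sum = 221 mod 256 = 221; odd-index sum = 226 mod 256 = 226 → dd e2.
Outer hash (recomputed tag): even-index sum = 341 mod 256 = 85; odd-index sum = 319 mod 256 = 63 → 55 3f.
Recomputed tag = 553f; claimed = 553f → match.

valid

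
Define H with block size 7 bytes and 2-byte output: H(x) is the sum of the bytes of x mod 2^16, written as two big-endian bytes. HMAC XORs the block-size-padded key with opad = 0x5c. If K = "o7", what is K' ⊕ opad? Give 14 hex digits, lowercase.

Key "o7" = 6f 37 is 2 bytes ≤ B = 7; zero-pad to 7 bytes: K' = 6f 37 00 00 00 00 00.
XOR each byte with 0x5c: 6f⊕5c=33, 37⊕5c=6b, 00⊕5c=5c, 00⊕5c=5c, 00⊕5c=5c, 00⊕5c=5c, 00⊕5c=5c.

336b5c5c5c5c5c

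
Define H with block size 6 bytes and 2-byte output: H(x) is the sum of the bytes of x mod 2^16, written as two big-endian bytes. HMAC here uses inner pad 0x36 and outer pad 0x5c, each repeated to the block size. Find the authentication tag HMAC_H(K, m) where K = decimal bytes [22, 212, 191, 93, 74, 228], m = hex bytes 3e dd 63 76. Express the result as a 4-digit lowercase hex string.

Key decimal bytes [22, 212, 191, 93, 74, 228] = 16 d4 bf 5d 4a e4 is exactly B = 6 bytes: K' = 16 d4 bf 5d 4a e4.
K' ⊕ ipad = 20 e2 89 6b 7c d2.  K' ⊕ opad = 4a 88 e3 01 16 b8.
Inner input = (K'⊕ipad) ∥ m = 20 e2 89 6b 7c d2 ∥ 3e dd 63 76.
Inner hash: sum = 32+226+137+107+124+210+62+221+99+118 = 1336 → 05 38.
Outer input = (K'⊕opad) ∥ inner = 4a 88 e3 01 16 b8 ∥ 05 38.
Outer hash (tag): sum = 74+136+227+1+22+184+5+56 = 705 → 02 c1.

02c1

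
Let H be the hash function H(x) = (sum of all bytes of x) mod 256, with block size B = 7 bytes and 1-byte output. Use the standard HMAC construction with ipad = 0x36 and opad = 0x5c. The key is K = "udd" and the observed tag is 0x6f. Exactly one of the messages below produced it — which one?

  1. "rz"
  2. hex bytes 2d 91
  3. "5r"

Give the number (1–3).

3

Key "udd" = 75 64 64 is 3 bytes ≤ B = 7; zero-pad to 7 bytes: K' = 75 64 64 00 00 00 00.
K' ⊕ ipad = 43 52 52 36 36 36 36; K' ⊕ opad = 29 38 38 5c 5c 5c 5c.
m1: inner = H(43 52 52 36 36 36 36 72 7a) = ab; tag = H(29 38 38 5c 5c 5c 5c ab) = b4
m2: inner = H(43 52 52 36 36 36 36 2d 91) = 7d; tag = H(29 38 38 5c 5c 5c 5c 7d) = 86
m3: inner = H(43 52 52 36 36 36 36 35 72) = 66; tag = H(29 38 38 5c 5c 5c 5c 66) = 6f ← matches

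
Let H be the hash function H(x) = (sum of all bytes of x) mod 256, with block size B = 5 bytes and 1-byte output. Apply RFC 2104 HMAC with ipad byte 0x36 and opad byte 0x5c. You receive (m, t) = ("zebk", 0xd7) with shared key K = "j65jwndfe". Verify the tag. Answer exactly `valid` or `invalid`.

Key "j65jwndfe" = 6a 36 35 6a 77 6e 64 66 65 is 9 bytes > B = 5, so hash it first: H(key) = 53, then zero-pad to 5 bytes: K' = 53 00 00 00 00.
K' ⊕ ipad = 65 36 36 36 36; K' ⊕ opad = 0f 5c 5c 5c 5c.
Inner hash: sum = 101+54+54+54+54+122+101+98+107 = 745; mod 256 = 233 → e9.
Outer hash (recomputed tag): sum = 15+92+92+92+92+233 = 616; mod 256 = 104 → 68.
Recomputed tag = 68; claimed = d7 → mismatch.

invalid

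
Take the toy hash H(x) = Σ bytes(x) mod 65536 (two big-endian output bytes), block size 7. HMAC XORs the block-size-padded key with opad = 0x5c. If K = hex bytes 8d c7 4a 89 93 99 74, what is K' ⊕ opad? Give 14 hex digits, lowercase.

d19b16d5cfc528

Key hex bytes 8d c7 4a 89 93 99 74 is exactly B = 7 bytes: K' = 8d c7 4a 89 93 99 74.
XOR each byte with 0x5c: 8d⊕5c=d1, c7⊕5c=9b, 4a⊕5c=16, 89⊕5c=d5, 93⊕5c=cf, 99⊕5c=c5, 74⊕5c=28.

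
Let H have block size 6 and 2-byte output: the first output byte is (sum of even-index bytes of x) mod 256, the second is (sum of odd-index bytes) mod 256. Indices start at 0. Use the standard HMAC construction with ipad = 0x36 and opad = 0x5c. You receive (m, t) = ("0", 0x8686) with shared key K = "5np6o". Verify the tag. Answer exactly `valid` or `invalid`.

invalid

Key "5np6o" = 35 6e 70 36 6f is 5 bytes ≤ B = 6; zero-pad to 6 bytes: K' = 35 6e 70 36 6f 00.
K' ⊕ ipad = 03 58 46 00 59 36; K' ⊕ opad = 69 32 2c 6a 33 5c.
Inner hash: even-index sum = 210 mod 256 = 210; odd-index sum = 142 mod 256 = 142 → d2 8e.
Outer hash (recomputed tag): even-index sum = 410 mod 256 = 154; odd-index sum = 390 mod 256 = 134 → 9a 86.
Recomputed tag = 9a86; claimed = 8686 → mismatch.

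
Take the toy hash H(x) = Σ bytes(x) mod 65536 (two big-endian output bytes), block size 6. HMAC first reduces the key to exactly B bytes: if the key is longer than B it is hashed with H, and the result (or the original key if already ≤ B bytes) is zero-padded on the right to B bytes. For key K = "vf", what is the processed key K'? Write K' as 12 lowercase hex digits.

766600000000

Key "vf" = 76 66 is 2 bytes ≤ B = 6; zero-pad to 6 bytes: K' = 76 66 00 00 00 00.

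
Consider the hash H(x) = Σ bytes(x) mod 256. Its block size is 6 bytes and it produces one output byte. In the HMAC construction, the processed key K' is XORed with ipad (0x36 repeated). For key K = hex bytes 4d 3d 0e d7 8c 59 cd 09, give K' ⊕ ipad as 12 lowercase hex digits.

1c3636363636

Key hex bytes 4d 3d 0e d7 8c 59 cd 09 is 8 bytes > B = 6, so hash it first: H(key) = 2a, then zero-pad to 6 bytes: K' = 2a 00 00 00 00 00.
XOR each byte with 0x36: 2a⊕36=1c, 00⊕36=36, 00⊕36=36, 00⊕36=36, 00⊕36=36, 00⊕36=36.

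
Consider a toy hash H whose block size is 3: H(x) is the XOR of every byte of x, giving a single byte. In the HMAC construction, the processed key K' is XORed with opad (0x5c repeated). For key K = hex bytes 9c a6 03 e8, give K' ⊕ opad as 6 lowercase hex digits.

8d5c5c

Key hex bytes 9c a6 03 e8 is 4 bytes > B = 3, so hash it first: H(key) = d1, then zero-pad to 3 bytes: K' = d1 00 00.
XOR each byte with 0x5c: d1⊕5c=8d, 00⊕5c=5c, 00⊕5c=5c.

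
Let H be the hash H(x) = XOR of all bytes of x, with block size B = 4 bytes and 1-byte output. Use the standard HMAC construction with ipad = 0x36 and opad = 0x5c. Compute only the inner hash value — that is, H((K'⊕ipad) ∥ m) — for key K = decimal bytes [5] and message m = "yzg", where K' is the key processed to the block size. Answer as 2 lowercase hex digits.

Key decimal bytes [5] = 05 is 1 byte ≤ B = 4; zero-pad to 4 bytes: K' = 05 00 00 00.
K' ⊕ ipad = 33 36 36 36.
Inner input = 33 36 36 36 ∥ 79 7a 67.
Inner hash: XOR 33⊕36⊕36⊕36⊕79⊕7a⊕67 = 61.

61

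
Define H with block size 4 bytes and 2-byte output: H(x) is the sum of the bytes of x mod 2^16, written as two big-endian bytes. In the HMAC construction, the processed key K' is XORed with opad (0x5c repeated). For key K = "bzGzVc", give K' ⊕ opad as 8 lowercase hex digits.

Key "bzGzVc" = 62 7a 47 7a 56 63 is 6 bytes > B = 4, so hash it first: H(key) = 02 56, then zero-pad to 4 bytes: K' = 02 56 00 00.
XOR each byte with 0x5c: 02⊕5c=5e, 56⊕5c=0a, 00⊕5c=5c, 00⊕5c=5c.

5e0a5c5c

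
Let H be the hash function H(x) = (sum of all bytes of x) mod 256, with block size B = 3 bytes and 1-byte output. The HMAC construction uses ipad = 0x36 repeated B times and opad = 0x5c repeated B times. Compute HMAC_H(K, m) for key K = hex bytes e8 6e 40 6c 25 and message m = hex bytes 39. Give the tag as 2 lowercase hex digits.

e9

Key hex bytes e8 6e 40 6c 25 is 5 bytes > B = 3, so hash it first: H(key) = 27, then zero-pad to 3 bytes: K' = 27 00 00.
K' ⊕ ipad = 11 36 36.  K' ⊕ opad = 7b 5c 5c.
Inner input = (K'⊕ipad) ∥ m = 11 36 36 ∥ 39.
Inner hash: sum = 17+54+54+57 = 182 → b6.
Outer input = (K'⊕opad) ∥ inner = 7b 5c 5c ∥ b6.
Outer hash (tag): sum = 123+92+92+182 = 489; mod 256 = 233 → e9.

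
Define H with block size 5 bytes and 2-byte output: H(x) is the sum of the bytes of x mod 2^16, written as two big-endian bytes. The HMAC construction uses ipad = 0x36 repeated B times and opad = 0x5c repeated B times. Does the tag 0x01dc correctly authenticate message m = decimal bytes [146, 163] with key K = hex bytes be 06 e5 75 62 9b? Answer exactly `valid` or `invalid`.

Key hex bytes be 06 e5 75 62 9b is 6 bytes > B = 5, so hash it first: H(key) = 03 1b, then zero-pad to 5 bytes: K' = 03 1b 00 00 00.
K' ⊕ ipad = 35 2d 36 36 36; K' ⊕ opad = 5f 47 5c 5c 5c.
Inner hash: sum = 53+45+54+54+54+146+163 = 569 → 02 39.
Outer hash (recomputed tag): sum = 95+71+92+92+92+2+57 = 501 → 01 f5.
Recomputed tag = 01f5; claimed = 01dc → mismatch.

invalid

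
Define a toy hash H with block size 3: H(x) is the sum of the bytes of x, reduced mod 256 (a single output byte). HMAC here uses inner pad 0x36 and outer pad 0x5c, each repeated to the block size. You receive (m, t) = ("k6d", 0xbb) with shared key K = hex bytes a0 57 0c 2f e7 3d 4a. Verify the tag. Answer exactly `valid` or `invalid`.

Key hex bytes a0 57 0c 2f e7 3d 4a is 7 bytes > B = 3, so hash it first: H(key) = a0, then zero-pad to 3 bytes: K' = a0 00 00.
K' ⊕ ipad = 96 36 36; K' ⊕ opad = fc 5c 5c.
Inner hash: sum = 150+54+54+107+54+100 = 519; mod 256 = 7 → 07.
Outer hash (recomputed tag): sum = 252+92+92+7 = 443; mod 256 = 187 → bb.
Recomputed tag = bb; claimed = bb → match.

valid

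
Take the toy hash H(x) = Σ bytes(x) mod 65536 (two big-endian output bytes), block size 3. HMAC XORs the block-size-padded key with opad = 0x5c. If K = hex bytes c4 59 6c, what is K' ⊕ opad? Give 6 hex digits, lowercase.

Key hex bytes c4 59 6c is exactly B = 3 bytes: K' = c4 59 6c.
XOR each byte with 0x5c: c4⊕5c=98, 59⊕5c=05, 6c⊕5c=30.

980530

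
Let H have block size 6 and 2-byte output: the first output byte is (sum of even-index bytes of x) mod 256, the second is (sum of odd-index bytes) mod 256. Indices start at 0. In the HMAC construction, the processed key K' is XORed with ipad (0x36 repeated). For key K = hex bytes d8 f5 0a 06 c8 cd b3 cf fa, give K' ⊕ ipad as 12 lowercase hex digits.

61a136363636

Key hex bytes d8 f5 0a 06 c8 cd b3 cf fa is 9 bytes > B = 6, so hash it first: H(key) = 57 97, then zero-pad to 6 bytes: K' = 57 97 00 00 00 00.
XOR each byte with 0x36: 57⊕36=61, 97⊕36=a1, 00⊕36=36, 00⊕36=36, 00⊕36=36, 00⊕36=36.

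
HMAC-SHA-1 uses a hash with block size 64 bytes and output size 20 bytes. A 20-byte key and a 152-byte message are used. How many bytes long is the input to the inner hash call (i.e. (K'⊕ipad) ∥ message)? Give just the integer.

216

Key is 20 ≤ 64 bytes, zero-padded: |K'| = 64.
Inner input = (K'⊕ipad) ∥ m → 64 + 152 = 216 bytes.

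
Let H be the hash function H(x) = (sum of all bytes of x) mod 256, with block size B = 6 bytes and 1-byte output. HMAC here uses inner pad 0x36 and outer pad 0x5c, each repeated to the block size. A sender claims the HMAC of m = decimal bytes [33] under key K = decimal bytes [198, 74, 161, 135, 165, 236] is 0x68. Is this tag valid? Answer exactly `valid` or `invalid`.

invalid

Key decimal bytes [198, 74, 161, 135, 165, 236] = c6 4a a1 87 a5 ec is exactly B = 6 bytes: K' = c6 4a a1 87 a5 ec.
K' ⊕ ipad = f0 7c 97 b1 93 da; K' ⊕ opad = 9a 16 fd db f9 b0.
Inner hash: sum = 240+124+151+177+147+218+33 = 1090; mod 256 = 66 → 42.
Outer hash (recomputed tag): sum = 154+22+253+219+249+176+66 = 1139; mod 256 = 115 → 73.
Recomputed tag = 73; claimed = 68 → mismatch.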